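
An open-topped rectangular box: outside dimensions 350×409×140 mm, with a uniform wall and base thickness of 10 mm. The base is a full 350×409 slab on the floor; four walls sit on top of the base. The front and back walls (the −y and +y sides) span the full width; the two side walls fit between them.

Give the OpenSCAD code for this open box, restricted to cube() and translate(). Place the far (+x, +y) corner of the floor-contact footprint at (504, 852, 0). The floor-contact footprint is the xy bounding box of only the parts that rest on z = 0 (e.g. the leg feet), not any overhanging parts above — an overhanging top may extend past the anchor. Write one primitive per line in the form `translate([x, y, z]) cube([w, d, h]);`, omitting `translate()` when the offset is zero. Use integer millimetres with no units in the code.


translate([154, 443, 0]) cube([350, 409, 10]);
translate([154, 443, 10]) cube([350, 10, 130]);
translate([154, 842, 10]) cube([350, 10, 130]);
translate([154, 453, 10]) cube([10, 389, 130]);
translate([494, 453, 10]) cube([10, 389, 130]);


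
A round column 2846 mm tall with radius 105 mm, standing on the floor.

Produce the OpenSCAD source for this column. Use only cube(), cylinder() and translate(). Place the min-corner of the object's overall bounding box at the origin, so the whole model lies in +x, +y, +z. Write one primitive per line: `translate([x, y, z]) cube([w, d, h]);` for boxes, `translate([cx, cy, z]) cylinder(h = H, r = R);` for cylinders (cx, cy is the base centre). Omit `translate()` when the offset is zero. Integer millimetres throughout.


translate([105, 105, 0]) cylinder(h = 2846, r = 105);


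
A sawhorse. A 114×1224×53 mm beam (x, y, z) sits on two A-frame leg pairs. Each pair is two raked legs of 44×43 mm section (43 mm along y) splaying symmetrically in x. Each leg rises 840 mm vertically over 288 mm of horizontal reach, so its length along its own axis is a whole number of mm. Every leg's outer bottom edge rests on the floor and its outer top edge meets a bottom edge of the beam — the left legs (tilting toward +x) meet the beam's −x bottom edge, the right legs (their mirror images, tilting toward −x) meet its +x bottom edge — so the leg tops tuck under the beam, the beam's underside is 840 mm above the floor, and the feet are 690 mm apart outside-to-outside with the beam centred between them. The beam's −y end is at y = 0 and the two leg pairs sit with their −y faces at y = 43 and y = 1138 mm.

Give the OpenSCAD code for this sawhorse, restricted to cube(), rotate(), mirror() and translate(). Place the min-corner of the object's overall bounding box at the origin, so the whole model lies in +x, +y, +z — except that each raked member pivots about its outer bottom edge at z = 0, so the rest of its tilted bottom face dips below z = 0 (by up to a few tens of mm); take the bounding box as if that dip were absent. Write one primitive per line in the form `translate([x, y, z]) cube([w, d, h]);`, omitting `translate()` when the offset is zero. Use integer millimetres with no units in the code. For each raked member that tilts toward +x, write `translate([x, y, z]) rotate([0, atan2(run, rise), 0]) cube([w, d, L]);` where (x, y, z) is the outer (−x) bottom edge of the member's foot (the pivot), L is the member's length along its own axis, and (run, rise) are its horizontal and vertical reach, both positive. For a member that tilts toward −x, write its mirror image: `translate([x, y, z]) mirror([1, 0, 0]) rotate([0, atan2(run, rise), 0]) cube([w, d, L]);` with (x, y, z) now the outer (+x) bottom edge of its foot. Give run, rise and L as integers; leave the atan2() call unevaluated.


translate([288, 0, 840]) cube([114, 1224, 53]);
translate([0, 43, 0]) rotate([0, atan2(288, 840), 0]) cube([44, 43, 888]);
translate([690, 43, 0]) mirror([1, 0, 0]) rotate([0, atan2(288, 840), 0]) cube([44, 43, 888]);
translate([0, 1138, 0]) rotate([0, atan2(288, 840), 0]) cube([44, 43, 888]);
translate([690, 1138, 0]) mirror([1, 0, 0]) rotate([0, atan2(288, 840), 0]) cube([44, 43, 888]);


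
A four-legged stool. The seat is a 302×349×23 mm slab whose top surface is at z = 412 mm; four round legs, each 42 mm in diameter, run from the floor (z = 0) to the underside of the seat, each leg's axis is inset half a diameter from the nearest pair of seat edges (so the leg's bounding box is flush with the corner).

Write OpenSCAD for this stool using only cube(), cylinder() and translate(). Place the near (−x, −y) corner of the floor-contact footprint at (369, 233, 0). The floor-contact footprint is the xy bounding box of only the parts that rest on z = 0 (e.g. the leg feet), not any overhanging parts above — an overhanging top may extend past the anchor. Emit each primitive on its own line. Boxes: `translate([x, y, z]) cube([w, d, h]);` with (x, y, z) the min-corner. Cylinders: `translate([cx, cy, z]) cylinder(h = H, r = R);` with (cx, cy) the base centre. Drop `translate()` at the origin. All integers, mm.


translate([369, 233, 389]) cube([302, 349, 23]);
translate([390, 254, 0]) cylinder(h = 389, r = 21);
translate([650, 254, 0]) cylinder(h = 389, r = 21);
translate([390, 561, 0]) cylinder(h = 389, r = 21);
translate([650, 561, 0]) cylinder(h = 389, r = 21);


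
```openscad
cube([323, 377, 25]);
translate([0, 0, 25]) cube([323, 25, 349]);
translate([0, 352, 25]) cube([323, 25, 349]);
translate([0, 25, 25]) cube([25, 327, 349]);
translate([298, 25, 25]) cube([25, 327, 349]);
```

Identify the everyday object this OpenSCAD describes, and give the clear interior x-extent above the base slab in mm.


An open box. The internal width is 273 mm.

A 323×377 base slab with four walls standing on it — an open box. The base is 323 mm wide and the walls are 25 mm thick, so the internal width is 323 − 2 × 25 = 273 mm.


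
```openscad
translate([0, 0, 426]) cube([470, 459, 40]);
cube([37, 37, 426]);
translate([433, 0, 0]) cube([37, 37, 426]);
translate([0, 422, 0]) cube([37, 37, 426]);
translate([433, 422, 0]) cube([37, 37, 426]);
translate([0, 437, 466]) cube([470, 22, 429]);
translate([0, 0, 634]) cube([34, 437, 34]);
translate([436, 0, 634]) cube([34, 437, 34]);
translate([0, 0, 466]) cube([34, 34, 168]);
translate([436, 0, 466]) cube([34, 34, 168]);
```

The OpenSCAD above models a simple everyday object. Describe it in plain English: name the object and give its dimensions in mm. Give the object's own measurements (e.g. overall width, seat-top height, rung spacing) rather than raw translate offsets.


A chair. The seat is a 470×459×40 mm slab with its top at z = 466 mm, on four 37×37 mm corner legs (flush with the seat edges, standing on z = 0). A flat backrest 22 mm thick, 429 mm tall, spans the full seat width and rises from the seat top along its +y edge, rear face flush with the rear of the seat. Two armrests of 34×34 mm section run along each side from the seat's front edge to the front of the backrest, top faces 202 mm above the seat top and outer faces flush with the seat's x-edges; a 34×34 mm post under the front of each armrest stands on the seat at the front corner.


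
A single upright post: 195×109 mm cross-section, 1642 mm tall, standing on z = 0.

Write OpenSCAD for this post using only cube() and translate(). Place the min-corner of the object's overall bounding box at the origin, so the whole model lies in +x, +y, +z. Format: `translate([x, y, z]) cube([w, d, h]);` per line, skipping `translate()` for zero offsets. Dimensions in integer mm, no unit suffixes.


cube([195, 109, 1642]);


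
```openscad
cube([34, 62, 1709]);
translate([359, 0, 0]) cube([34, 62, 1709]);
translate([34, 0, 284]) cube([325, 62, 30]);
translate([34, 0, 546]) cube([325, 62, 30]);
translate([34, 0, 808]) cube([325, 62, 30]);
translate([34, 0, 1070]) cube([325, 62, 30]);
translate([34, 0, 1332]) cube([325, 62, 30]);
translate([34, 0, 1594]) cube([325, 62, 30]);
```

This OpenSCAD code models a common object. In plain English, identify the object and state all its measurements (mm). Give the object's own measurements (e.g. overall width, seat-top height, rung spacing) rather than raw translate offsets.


A straight ladder. Two 34×62 mm vertical rails, 1709 mm tall, stand 393 mm apart (outside-to-outside) with their front faces coplanar on the −y side. 6 rungs, each 62 mm deep and 30 mm tall, span between the inner faces of the rails, front faces flush with the rails. The lowest rung's underside is at z = 284 mm and rungs are spaced 262 mm apart (underside to underside).


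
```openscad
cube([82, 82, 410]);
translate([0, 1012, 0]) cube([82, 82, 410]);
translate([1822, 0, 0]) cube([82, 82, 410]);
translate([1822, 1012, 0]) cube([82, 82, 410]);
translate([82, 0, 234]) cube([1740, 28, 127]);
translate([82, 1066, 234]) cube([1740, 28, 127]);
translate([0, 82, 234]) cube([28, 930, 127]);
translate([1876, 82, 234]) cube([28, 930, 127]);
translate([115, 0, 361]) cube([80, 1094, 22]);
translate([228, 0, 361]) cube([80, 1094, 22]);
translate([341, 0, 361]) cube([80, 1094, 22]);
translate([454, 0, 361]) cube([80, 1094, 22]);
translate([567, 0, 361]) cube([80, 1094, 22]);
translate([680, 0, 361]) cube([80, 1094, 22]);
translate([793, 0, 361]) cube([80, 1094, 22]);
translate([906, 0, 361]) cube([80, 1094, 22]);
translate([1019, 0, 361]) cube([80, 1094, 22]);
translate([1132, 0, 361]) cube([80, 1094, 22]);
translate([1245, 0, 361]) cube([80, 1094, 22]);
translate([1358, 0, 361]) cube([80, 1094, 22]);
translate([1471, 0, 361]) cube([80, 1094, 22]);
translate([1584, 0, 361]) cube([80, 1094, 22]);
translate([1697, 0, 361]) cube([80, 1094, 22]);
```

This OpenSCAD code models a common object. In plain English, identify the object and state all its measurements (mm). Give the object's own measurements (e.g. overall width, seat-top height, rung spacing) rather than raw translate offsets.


A bed frame 1904 mm long (x) by 1094 mm wide (y). Four 82×82 mm corner posts, 410 mm tall, at the corners of the footprint. Four rails of 28 mm thickness and 127 mm height run between adjacent posts with their undersides at z = 234 mm, their outer faces flush with the outside of the frame (the two x-running rails run between the posts' inner faces; the two y-running rails run between the posts' inner faces). 15 slats, each 80 mm wide (x) and 22 mm thick, lie across the top of the two x-running rails, running the full 1094 mm width of the frame in y; along x they sit between the end posts with a 33 mm gap after the −x posts and between neighbouring slats, leaving 45 mm before the +x posts.


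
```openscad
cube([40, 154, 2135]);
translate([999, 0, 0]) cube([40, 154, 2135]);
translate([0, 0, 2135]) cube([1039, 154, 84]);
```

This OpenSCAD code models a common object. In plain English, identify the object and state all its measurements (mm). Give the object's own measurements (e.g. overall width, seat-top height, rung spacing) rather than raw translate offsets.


A door frame. The clear opening is 959 mm wide and 2135 mm high. Two 40 mm wide jambs, 154 mm deep, stand either side of the opening from the floor to the top of the opening. A 84 mm thick head sits across the top of both jambs, spanning the full outside width of the frame.


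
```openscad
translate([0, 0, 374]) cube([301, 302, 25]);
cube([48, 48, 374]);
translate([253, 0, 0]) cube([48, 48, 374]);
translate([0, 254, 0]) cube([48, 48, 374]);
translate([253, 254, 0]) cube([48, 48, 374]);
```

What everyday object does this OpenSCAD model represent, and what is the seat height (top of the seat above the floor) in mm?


A stool. The seat height is 399 mm.

A 301×302×25 slab at z = 374 on four corner posts — a stool. The seat top is 374 + 25 = 399 mm.


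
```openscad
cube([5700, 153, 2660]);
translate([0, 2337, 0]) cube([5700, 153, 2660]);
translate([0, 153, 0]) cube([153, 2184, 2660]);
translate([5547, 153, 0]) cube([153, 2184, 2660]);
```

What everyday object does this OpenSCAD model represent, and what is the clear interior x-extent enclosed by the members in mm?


A house (or room) frame. The interior width is 5394 mm.

Four 2660 mm walls enclosing a rectangle with no floor or roof — a room or house frame. Outside width is 5700 mm and wall thickness is 153 mm, so the interior width is 5700 − 2 × 153 = 5394 mm.


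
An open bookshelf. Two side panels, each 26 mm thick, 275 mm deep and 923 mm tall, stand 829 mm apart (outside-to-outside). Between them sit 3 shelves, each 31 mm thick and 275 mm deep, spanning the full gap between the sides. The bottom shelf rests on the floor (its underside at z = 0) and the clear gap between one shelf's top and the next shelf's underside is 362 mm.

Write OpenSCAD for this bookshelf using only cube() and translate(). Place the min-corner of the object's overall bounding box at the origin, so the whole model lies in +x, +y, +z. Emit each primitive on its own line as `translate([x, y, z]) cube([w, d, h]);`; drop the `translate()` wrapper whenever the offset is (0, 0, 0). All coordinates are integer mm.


cube([26, 275, 923]);
translate([803, 0, 0]) cube([26, 275, 923]);
translate([26, 0, 0]) cube([777, 275, 31]);
translate([26, 0, 393]) cube([777, 275, 31]);
translate([26, 0, 786]) cube([777, 275, 31]);


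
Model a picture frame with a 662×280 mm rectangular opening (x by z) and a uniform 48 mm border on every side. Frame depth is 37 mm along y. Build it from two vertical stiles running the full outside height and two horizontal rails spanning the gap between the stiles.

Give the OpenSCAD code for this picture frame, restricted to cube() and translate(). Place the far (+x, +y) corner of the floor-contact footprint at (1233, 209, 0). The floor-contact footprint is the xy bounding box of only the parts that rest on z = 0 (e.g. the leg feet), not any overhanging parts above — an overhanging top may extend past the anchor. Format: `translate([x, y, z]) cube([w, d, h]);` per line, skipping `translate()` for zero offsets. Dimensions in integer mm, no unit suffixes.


translate([475, 172, 0]) cube([48, 37, 376]);
translate([1185, 172, 0]) cube([48, 37, 376]);
translate([523, 172, 0]) cube([662, 37, 48]);
translate([523, 172, 328]) cube([662, 37, 48]);


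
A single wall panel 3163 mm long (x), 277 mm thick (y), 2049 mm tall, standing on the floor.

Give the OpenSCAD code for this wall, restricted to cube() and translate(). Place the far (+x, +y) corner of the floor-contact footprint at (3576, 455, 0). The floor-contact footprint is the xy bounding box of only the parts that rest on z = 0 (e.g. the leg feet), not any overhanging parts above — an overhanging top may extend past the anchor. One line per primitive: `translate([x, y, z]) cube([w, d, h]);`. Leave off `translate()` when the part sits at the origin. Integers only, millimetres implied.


translate([413, 178, 0]) cube([3163, 277, 2049]);


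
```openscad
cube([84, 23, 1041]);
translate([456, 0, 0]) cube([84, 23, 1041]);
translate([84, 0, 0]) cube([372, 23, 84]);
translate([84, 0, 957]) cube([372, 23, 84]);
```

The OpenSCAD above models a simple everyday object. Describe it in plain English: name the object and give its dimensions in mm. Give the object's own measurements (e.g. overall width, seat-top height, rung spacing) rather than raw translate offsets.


A rectangular picture frame lying in the x–z plane (depth along y). The opening is 372 mm wide (x) by 873 mm tall (z), surrounded by a border 84 mm wide on all four sides. The frame is 23 mm deep and is made of two full-height vertical stiles with two horizontal rails fitted between them.


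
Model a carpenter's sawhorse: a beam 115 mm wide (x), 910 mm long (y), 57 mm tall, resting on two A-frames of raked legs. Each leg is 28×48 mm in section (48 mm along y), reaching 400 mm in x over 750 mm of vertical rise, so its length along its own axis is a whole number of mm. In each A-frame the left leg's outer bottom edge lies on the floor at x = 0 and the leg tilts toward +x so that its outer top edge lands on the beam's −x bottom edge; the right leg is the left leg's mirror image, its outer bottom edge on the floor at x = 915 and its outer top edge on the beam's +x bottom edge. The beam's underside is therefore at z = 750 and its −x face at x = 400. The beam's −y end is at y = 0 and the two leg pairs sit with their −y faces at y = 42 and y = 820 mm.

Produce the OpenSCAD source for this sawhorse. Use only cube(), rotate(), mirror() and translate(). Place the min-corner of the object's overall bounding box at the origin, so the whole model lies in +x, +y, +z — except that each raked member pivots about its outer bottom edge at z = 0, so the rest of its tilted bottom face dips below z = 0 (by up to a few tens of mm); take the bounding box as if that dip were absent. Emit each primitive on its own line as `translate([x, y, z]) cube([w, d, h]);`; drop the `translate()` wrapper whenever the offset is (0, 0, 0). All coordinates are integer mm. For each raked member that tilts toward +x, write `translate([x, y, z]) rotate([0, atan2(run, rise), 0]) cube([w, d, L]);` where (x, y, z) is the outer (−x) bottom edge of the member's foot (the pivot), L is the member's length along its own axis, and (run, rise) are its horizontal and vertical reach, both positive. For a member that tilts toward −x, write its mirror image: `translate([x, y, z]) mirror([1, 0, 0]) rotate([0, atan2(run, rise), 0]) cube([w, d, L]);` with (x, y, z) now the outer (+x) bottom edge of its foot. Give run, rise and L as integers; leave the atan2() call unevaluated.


translate([400, 0, 750]) cube([115, 910, 57]);
translate([0, 42, 0]) rotate([0, atan2(400, 750), 0]) cube([28, 48, 850]);
translate([915, 42, 0]) mirror([1, 0, 0]) rotate([0, atan2(400, 750), 0]) cube([28, 48, 850]);
translate([0, 820, 0]) rotate([0, atan2(400, 750), 0]) cube([28, 48, 850]);
translate([915, 820, 0]) mirror([1, 0, 0]) rotate([0, atan2(400, 750), 0]) cube([28, 48, 850]);


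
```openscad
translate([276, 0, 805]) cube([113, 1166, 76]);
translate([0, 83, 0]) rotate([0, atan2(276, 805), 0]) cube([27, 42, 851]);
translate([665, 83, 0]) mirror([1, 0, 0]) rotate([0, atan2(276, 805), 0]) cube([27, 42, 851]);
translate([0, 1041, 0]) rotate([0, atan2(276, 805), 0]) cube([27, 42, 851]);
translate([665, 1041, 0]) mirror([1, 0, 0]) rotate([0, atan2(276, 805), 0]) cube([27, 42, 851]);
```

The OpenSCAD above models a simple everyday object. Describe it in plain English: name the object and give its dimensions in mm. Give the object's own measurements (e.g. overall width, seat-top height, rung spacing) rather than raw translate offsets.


A sawhorse. A 113×1166×76 mm beam (x, y, z) sits on two A-frame leg pairs. Each pair is two raked legs of 27×42 mm section (42 mm along y) splaying symmetrically in x. Each leg rises 805 mm vertically over 276 mm of horizontal reach and is 851 mm long along its own axis. Every leg's outer bottom edge rests on the floor and its outer top edge meets a bottom edge of the beam — the left legs (tilting toward +x) meet the beam's −x bottom edge, the right legs (their mirror images, tilting toward −x) meet its +x bottom edge — so the leg tops tuck under the beam, the beam's underside is 805 mm above the floor, and the feet are 665 mm apart outside-to-outside with the beam centred between them. The two leg pairs are set in 83 mm from either end of the beam.


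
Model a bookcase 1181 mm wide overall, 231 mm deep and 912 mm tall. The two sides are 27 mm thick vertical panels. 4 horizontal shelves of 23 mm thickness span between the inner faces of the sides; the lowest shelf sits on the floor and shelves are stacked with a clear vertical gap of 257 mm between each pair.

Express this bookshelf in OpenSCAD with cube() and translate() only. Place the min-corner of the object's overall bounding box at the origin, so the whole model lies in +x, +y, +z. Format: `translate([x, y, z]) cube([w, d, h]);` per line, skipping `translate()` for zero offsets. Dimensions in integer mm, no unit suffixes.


cube([27, 231, 912]);
translate([1154, 0, 0]) cube([27, 231, 912]);
translate([27, 0, 0]) cube([1127, 231, 23]);
translate([27, 0, 280]) cube([1127, 231, 23]);
translate([27, 0, 560]) cube([1127, 231, 23]);
translate([27, 0, 840]) cube([1127, 231, 23]);


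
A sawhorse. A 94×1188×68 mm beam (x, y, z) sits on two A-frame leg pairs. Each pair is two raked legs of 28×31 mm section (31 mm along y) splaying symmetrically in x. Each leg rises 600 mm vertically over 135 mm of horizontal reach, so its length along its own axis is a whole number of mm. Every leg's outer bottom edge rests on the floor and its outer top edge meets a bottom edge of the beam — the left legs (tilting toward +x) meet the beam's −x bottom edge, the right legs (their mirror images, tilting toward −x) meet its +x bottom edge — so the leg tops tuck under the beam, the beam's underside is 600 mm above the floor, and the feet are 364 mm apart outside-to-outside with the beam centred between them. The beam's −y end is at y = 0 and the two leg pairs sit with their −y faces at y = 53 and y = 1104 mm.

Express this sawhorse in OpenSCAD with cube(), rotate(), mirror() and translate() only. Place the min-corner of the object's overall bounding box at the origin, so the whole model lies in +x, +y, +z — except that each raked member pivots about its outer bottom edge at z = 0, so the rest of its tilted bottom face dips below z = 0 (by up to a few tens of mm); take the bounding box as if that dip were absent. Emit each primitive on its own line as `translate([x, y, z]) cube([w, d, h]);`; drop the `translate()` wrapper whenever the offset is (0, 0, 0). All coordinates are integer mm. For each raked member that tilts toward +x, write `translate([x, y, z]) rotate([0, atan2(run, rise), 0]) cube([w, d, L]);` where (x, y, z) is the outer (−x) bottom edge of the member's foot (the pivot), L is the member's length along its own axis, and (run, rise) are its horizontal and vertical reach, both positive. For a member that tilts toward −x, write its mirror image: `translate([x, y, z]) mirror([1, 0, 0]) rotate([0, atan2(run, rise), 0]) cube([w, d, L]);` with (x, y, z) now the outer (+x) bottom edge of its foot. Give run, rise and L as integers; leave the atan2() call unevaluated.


translate([135, 0, 600]) cube([94, 1188, 68]);
translate([0, 53, 0]) rotate([0, atan2(135, 600), 0]) cube([28, 31, 615]);
translate([364, 53, 0]) mirror([1, 0, 0]) rotate([0, atan2(135, 600), 0]) cube([28, 31, 615]);
translate([0, 1104, 0]) rotate([0, atan2(135, 600), 0]) cube([28, 31, 615]);
translate([364, 1104, 0]) mirror([1, 0, 0]) rotate([0, atan2(135, 600), 0]) cube([28, 31, 615]);


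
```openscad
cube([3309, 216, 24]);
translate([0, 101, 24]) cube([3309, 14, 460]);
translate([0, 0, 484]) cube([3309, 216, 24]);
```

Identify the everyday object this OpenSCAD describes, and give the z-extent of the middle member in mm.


An I-beam. The web height is 460 mm.

Two wide flanges with a thin centred web — an I-beam. Overall 508 mm minus two 24 mm flanges gives a web of 508 − 2·24 = 460 mm.


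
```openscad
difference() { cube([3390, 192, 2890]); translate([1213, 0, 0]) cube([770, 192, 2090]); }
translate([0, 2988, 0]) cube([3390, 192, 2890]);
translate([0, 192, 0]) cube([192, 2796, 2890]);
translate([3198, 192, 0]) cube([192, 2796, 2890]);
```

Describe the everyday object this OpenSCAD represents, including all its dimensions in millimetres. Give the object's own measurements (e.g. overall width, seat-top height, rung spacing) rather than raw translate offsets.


A single room: four walls, each 2890 mm tall and 192 mm thick, enclosing an outside footprint 3390×3180 mm (x × y), no floor or roof. The front and back walls (−y and +y sides) run the full x-width; the side walls fit between their inner faces. A door opening 770 mm wide and 2090 mm tall is cut through the front wall from the floor up, its −x edge 1213 mm from the wall's −x end.


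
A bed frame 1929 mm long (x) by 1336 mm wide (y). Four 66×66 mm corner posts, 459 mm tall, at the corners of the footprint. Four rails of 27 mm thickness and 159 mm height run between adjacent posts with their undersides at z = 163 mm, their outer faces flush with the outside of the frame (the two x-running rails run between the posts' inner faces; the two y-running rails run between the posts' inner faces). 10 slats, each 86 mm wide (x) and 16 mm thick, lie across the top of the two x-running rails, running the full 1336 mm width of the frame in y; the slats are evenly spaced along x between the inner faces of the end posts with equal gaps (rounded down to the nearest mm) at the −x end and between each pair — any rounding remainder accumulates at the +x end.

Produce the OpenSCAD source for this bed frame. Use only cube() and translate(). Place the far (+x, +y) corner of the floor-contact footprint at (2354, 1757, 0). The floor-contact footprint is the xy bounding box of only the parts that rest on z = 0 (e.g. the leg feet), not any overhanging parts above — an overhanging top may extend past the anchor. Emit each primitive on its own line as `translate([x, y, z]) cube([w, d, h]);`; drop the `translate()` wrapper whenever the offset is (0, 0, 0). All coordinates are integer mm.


translate([425, 421, 0]) cube([66, 66, 459]);
translate([425, 1691, 0]) cube([66, 66, 459]);
translate([2288, 421, 0]) cube([66, 66, 459]);
translate([2288, 1691, 0]) cube([66, 66, 459]);
translate([491, 421, 163]) cube([1797, 27, 159]);
translate([491, 1730, 163]) cube([1797, 27, 159]);
translate([425, 487, 163]) cube([27, 1204, 159]);
translate([2327, 487, 163]) cube([27, 1204, 159]);
translate([576, 421, 322]) cube([86, 1336, 16]);
translate([747, 421, 322]) cube([86, 1336, 16]);
translate([918, 421, 322]) cube([86, 1336, 16]);
translate([1089, 421, 322]) cube([86, 1336, 16]);
translate([1260, 421, 322]) cube([86, 1336, 16]);
translate([1431, 421, 322]) cube([86, 1336, 16]);
translate([1602, 421, 322]) cube([86, 1336, 16]);
translate([1773, 421, 322]) cube([86, 1336, 16]);
translate([1944, 421, 322]) cube([86, 1336, 16]);
translate([2115, 421, 322]) cube([86, 1336, 16]);


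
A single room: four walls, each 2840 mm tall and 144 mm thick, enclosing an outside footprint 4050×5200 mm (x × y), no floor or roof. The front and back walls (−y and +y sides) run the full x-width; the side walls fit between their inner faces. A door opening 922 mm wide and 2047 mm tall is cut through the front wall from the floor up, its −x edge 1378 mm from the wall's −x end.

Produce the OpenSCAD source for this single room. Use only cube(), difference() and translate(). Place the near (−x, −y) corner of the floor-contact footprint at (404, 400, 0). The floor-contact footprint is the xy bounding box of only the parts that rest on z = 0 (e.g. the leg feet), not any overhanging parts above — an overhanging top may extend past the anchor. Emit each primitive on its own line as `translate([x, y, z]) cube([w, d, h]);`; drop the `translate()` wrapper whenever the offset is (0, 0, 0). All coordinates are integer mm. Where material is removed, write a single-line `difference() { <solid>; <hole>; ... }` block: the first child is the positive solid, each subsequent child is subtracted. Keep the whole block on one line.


difference() { translate([404, 400, 0]) cube([4050, 144, 2840]); translate([1782, 400, 0]) cube([922, 144, 2047]); }
translate([404, 5456, 0]) cube([4050, 144, 2840]);
translate([404, 544, 0]) cube([144, 4912, 2840]);
translate([4310, 544, 0]) cube([144, 4912, 2840]);


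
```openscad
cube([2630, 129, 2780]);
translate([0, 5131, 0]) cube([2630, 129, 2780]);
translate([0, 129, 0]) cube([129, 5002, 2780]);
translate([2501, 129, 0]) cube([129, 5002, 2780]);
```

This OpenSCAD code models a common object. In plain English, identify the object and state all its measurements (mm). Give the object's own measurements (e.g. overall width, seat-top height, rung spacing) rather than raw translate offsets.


The wall frame of a small rectangular building: four walls, each 2780 mm tall and 129 mm thick, enclosing a footprint 2630 mm (x) by 5260 mm (y) outside-to-outside, with no floor or roof. The front and back walls (the −y and +y sides) span the full width; the two side walls fit between them.


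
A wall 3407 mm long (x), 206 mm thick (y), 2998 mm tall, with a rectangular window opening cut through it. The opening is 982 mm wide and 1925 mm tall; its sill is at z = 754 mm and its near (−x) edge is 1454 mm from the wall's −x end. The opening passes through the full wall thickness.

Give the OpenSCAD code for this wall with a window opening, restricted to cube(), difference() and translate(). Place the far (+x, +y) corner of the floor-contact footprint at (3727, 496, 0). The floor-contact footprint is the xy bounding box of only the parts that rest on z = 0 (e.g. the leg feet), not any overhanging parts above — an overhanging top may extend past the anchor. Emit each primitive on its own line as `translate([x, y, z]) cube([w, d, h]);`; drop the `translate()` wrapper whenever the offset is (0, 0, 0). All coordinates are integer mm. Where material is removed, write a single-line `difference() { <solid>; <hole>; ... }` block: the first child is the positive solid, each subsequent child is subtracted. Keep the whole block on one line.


difference() { translate([320, 290, 0]) cube([3407, 206, 2998]); translate([1774, 290, 754]) cube([982, 206, 1925]); }


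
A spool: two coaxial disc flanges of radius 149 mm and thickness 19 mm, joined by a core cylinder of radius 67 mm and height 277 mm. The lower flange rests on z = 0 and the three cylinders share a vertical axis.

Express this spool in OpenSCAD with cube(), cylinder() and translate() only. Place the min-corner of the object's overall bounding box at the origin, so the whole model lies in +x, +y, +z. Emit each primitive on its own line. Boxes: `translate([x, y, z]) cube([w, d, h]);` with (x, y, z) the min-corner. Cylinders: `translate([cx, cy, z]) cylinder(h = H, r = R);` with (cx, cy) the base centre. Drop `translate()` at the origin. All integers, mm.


translate([149, 149, 0]) cylinder(h = 19, r = 149);
translate([149, 149, 19]) cylinder(h = 277, r = 67);
translate([149, 149, 296]) cylinder(h = 19, r = 149);


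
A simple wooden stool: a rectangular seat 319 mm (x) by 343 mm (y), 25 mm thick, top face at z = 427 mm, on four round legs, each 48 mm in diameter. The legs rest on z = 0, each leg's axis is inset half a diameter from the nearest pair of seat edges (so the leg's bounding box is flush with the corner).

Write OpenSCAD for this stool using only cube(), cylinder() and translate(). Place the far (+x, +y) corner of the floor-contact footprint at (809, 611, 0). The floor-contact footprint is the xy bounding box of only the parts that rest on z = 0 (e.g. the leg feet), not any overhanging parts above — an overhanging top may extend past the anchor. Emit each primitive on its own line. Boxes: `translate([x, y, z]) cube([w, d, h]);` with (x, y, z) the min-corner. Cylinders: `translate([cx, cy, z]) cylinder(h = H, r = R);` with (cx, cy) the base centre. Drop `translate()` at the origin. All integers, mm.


// leg_h = 427 - 25 = 402
translate([490, 268, 402]) cube([319, 343, 25]);
translate([514, 292, 0]) cylinder(h = 402, r = 24);
translate([785, 292, 0]) cylinder(h = 402, r = 24);
translate([514, 587, 0]) cylinder(h = 402, r = 24);
translate([785, 587, 0]) cylinder(h = 402, r = 24);


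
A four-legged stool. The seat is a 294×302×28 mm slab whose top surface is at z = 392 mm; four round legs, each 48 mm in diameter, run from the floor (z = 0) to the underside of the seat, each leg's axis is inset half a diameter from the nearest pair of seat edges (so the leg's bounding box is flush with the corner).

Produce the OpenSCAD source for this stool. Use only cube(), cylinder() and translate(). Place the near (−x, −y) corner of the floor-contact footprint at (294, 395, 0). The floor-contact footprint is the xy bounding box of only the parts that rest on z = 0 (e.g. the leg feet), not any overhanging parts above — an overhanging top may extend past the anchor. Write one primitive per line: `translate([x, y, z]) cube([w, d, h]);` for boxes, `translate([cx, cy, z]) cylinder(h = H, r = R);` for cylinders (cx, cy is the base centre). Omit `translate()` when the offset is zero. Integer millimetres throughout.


// leg_h = 392 - 28 = 364
translate([294, 395, 364]) cube([294, 302, 28]);
translate([318, 419, 0]) cylinder(h = 364, r = 24);
translate([564, 419, 0]) cylinder(h = 364, r = 24);
translate([318, 673, 0]) cylinder(h = 364, r = 24);
translate([564, 673, 0]) cylinder(h = 364, r = 24);


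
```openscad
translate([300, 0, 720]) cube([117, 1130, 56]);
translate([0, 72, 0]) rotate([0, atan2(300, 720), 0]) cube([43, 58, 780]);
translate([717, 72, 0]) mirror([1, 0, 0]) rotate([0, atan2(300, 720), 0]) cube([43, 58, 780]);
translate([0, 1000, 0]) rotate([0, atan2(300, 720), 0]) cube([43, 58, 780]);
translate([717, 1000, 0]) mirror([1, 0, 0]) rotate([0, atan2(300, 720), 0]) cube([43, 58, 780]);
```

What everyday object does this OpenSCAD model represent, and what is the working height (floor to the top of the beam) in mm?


A sawhorse. The overall height is 776 mm.

A beam across two mirrored pairs of raked legs — a sawhorse. The beam's underside is at z = 720 (matching the legs' vertical rise in atan2(300, 720)) and the beam is 56 mm tall, so its top is at 720 + 56 = 776 mm. The raked legs top out at the beam's underside, so that is the highest point.


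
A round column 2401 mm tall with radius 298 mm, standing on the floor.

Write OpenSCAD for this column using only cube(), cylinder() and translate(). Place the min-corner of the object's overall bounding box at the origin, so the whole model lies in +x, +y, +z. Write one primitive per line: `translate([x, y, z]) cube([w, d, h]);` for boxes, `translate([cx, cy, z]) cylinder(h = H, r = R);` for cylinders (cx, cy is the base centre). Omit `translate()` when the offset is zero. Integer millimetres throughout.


translate([298, 298, 0]) cylinder(h = 2401, r = 298);


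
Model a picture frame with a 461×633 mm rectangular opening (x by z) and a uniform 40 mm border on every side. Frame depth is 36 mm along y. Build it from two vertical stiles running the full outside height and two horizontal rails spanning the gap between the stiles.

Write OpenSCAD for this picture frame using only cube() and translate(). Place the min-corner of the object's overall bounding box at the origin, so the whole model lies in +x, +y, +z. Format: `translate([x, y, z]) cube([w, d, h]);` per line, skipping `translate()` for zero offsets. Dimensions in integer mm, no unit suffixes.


cube([40, 36, 713]);
translate([501, 0, 0]) cube([40, 36, 713]);
translate([40, 0, 0]) cube([461, 36, 40]);
translate([40, 0, 673]) cube([461, 36, 40]);


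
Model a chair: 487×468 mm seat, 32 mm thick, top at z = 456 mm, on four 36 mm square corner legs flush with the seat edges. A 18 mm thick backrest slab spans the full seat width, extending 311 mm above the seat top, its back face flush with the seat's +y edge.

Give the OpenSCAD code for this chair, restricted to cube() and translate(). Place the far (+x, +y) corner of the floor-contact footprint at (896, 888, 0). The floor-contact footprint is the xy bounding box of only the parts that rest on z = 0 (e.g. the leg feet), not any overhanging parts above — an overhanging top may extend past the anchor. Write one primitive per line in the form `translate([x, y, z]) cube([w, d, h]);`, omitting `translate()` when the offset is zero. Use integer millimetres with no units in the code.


// leg_h = 456 - 32 = 424
translate([409, 420, 424]) cube([487, 468, 32]);
translate([409, 420, 0]) cube([36, 36, 424]);
translate([860, 420, 0]) cube([36, 36, 424]);
translate([409, 852, 0]) cube([36, 36, 424]);
translate([860, 852, 0]) cube([36, 36, 424]);
translate([409, 870, 456]) cube([487, 18, 311]);


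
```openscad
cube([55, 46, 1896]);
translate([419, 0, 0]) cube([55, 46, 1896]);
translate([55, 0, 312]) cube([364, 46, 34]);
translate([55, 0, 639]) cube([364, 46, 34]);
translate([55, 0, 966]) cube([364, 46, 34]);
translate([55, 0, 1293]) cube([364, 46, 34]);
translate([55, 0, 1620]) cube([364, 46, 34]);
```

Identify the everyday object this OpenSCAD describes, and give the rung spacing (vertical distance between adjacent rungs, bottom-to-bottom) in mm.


A ladder. The rung spacing is 327 mm.

Two tall 55×46 posts with 5 short bars between them — a ladder. Adjacent rungs sit at z = 312 and z = 639, so the spacing is 639 − 312 = 327 mm.


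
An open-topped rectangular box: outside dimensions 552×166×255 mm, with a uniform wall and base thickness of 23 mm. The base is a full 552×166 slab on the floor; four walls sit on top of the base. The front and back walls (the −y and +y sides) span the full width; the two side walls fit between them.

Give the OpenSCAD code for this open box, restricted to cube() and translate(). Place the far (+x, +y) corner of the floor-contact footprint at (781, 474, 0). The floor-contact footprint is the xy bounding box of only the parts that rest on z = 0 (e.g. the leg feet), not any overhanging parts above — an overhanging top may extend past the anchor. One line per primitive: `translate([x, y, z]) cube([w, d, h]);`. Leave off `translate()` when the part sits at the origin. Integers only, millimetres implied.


translate([229, 308, 0]) cube([552, 166, 23]);
translate([229, 308, 23]) cube([552, 23, 232]);
translate([229, 451, 23]) cube([552, 23, 232]);
translate([229, 331, 23]) cube([23, 120, 232]);
translate([758, 331, 23]) cube([23, 120, 232]);


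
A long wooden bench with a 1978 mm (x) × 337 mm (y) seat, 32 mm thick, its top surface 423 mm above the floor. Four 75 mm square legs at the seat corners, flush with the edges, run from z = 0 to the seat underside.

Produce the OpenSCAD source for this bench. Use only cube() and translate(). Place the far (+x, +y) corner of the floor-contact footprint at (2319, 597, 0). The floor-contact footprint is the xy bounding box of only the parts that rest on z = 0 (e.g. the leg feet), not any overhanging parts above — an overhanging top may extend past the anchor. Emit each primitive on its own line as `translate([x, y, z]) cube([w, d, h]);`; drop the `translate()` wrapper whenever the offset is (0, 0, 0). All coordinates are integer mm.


// leg_h = 423 − 32 = 391
translate([341, 260, 391]) cube([1978, 337, 32]);
translate([341, 260, 0]) cube([75, 75, 391]);
translate([341, 522, 0]) cube([75, 75, 391]);
translate([2244, 260, 0]) cube([75, 75, 391]);
translate([2244, 522, 0]) cube([75, 75, 391]);


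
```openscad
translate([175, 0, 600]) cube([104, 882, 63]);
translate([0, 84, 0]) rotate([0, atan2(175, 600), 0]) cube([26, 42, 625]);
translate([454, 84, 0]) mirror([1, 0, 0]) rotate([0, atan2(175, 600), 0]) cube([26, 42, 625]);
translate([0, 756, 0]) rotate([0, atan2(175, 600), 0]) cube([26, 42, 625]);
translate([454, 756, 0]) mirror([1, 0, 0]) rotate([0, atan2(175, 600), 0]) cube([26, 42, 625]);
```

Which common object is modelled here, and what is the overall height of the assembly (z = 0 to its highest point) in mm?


A sawhorse. The overall height is 663 mm.

A beam across two mirrored pairs of raked legs — a sawhorse. The beam's underside is at z = 600 (matching the legs' vertical rise in atan2(175, 600)) and the beam is 63 mm tall, so its top is at 600 + 63 = 663 mm. The raked legs top out at the beam's underside, so that is the highest point.


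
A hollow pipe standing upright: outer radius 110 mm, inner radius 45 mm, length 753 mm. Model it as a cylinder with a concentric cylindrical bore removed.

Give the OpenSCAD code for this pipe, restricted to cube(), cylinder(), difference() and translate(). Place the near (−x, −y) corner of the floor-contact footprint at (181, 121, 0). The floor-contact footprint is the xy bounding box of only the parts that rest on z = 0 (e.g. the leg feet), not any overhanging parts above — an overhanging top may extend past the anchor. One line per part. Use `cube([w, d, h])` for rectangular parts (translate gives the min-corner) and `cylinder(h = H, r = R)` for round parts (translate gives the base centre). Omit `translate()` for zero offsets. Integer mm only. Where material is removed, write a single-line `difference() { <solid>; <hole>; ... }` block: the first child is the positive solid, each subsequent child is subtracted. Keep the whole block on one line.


difference() { translate([291, 231, 0]) cylinder(h = 753, r = 110); translate([291, 231, 0]) cylinder(h = 753, r = 45); }
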